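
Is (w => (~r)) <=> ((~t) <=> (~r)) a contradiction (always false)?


Truth table over {r, t, w}:
r | t | w | φ
-------------
False | False | False | True
True | False | False | False
False | True | False | False
True | True | False | True
False | False | True | True
True | False | True | True
False | True | True | False
True | True | True | False
Satisfying assignment at row 1: r=False, t=False, w=False gives True.

No, it is not a contradiction.


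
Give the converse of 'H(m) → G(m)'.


The converse of (P → Q) is (Q → P). It is not in general equivalent to the original.
Here P = 'H(m)' and Q = 'G(m)'.

If G(m), then H(m).


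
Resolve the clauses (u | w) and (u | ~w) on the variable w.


The clauses contain complementary literals w and ~w.
Resolution eliminates this pair and disjoins the remaining literals (merging duplicates).

u


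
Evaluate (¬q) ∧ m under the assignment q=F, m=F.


Substitute q=F, m=F:
¬q = T
(¬q) ∧ m = T ∧ F = F

F


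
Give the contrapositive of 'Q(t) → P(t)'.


The contrapositive of (P → Q) is (¬Q → ¬P); it is logically equivalent to the original.
Here P = 'Q(t)' and Q = 'P(t)'.

If not (P(t)), then not (Q(t)).


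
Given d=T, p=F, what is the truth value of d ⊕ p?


Exclusive or is true when exactly one operand is true.
Substitute: d=T, p=F.
T ⊕ F evaluates to T.

T


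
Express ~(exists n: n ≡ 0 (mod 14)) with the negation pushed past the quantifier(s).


¬(forall x: φ) = exists x: ¬φ, and ¬(exists x: φ) = forall x: ¬φ.
Apply to the existential statement.

forall n: ~(n ≡ 0 (mod 14))


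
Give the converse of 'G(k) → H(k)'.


The converse of (P → Q) is (Q → P). It is not in general equivalent to the original.
Here P = 'G(k)' and Q = 'H(k)'.

If H(k), then G(k).


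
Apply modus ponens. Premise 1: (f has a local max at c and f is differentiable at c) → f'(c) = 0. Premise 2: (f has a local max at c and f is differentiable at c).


Modus ponens: from (P → Q) and P, infer Q.
P = '(f has a local max at c and f is differentiable at c)' is asserted, and P → Q holds, so Q follows.

f'(c) = 0.


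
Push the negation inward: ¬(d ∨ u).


De Morgan: the negation of a disjunction is the conjunction of the negations.
Distribute ¬ across ∨, flipping it to ∧, and negate each literal.

(¬d) ∧ (¬u)


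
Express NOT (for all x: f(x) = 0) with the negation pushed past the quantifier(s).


¬(for all x: φ) = there exists x: ¬φ, and ¬(there exists x: φ) = for all x: ¬φ.
Apply to the universal statement.

there exists x: NOT(f(x) = 0)


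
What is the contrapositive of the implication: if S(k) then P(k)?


The contrapositive of (P → Q) is (¬Q → ¬P); it is logically equivalent to the original.
Here P = 'S(k)' and Q = 'P(k)'.

If not (P(k)), then not (S(k)).


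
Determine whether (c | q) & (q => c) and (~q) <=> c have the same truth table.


Compare truth tables:
c | q | φ | ψ
-------------
False | False | False | False
True | False | True | True
False | True | False | True
True | True | True | False
They differ at row 3 (c=False, q=True): φ=False but ψ=True.

No, they are not logically equivalent.


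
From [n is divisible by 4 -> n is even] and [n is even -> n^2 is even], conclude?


Hypothetical syllogism: from (P → Q) and (Q → R), infer (P → R).
Chain the two implications through the shared middle term 'n is even'.

n is divisible by 4 -> n^2 is even


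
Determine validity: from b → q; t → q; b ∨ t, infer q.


This matches the form of proof by cases: the conclusion follows in every model of the premises.

Valid.


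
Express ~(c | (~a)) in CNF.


Step 1: Apply De Morgan: ¬(c ∨ (¬a)) = ¬c ∧ ¬(¬a).
Step 2: Eliminate any double negations (¬¬X = X).

(~c) & a


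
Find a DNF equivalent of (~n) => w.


Step 1: Rewrite (¬n) → w as ¬(¬n) ∨ w.
Step 2: Eliminate any double negations (¬¬X = X).

n | w


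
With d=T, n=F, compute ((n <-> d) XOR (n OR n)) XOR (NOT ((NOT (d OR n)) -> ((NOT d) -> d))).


Substitute d=T, n=F:
n <-> d = F <-> T = F
n OR n = F OR F = F
(n <-> d) XOR (n OR n) = F XOR F = F
d OR n = T OR F = T
NOT (d OR n) = F
NOT d = F
(NOT d) -> d = F -> T = T
(NOT (d OR n)) -> ((NOT d) -> d) = F -> T = T
NOT ((NOT (d OR n)) -> ((NOT d) -> d)) = F
((n <-> d) XOR (n OR n)) XOR (NOT ((NOT (d OR n)) -> ((NOT d) -> d))) = F XOR F = F

F


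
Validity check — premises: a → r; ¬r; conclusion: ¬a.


This matches the form of modus tollens: the conclusion follows in every model of the premises.

Valid.


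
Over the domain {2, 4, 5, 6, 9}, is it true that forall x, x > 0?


Evaluate the predicate on each element: 2:True, 4:True, 5:True, 6:True, 9:True.
Every element satisfies the predicate.

True


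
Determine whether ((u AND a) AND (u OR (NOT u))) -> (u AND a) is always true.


Build the truth table over {a, u}:
a | u | φ
---------
F | F | T
T | F | T
F | T | T
T | T | T
Every row evaluates to true.

Yes, it is a tautology.


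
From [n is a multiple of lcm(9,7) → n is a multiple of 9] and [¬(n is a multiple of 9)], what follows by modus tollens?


Modus tollens: from (P → Q) and ¬Q, infer ¬P.
Q = 'n is a multiple of 9' is denied; since P → Q, P must also fail.

Not (n is a multiple of lcm(9,7)).


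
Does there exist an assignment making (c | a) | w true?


Search for a satisfying assignment over {a, c, w}.
Try a=True, c=False, w=False: the formula evaluates to True.
A satisfying assignment exists.

Satisfiable.


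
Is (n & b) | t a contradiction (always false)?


Truth table over {b, n, t}:
b | n | t | φ
-------------
False | False | False | False
True | False | False | False
False | True | False | False
True | True | False | True
False | False | True | True
True | False | True | True
False | True | True | True
True | True | True | True
Satisfying assignment at row 4: b=True, n=True, t=False gives True.

No, it is not a contradiction.


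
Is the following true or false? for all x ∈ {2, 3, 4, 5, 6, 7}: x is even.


Evaluate the predicate on each element: 2:T, 3:F, 4:T, 5:F, 6:T, 7:F.
Counterexample x = 3 fails the predicate.

F


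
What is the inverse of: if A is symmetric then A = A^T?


The inverse of (P → Q) is (¬P → ¬Q). It is equivalent to the converse, not to the original.
Here P = 'A is symmetric' and Q = 'A = A^T'.

If not (A is symmetric), then not (A = A^T).


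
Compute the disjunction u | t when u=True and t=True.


Disjunction is false only when both operands are false.
Substitute: u=True, t=True.
True | True evaluates to True.

True


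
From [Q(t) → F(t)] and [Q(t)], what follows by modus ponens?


Modus ponens: from (P → Q) and P, infer Q.
P = 'Q(t)' is asserted, and P → Q holds, so Q follows.

F(t).


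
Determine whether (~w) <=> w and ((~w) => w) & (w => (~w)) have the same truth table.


Compare truth tables:
w | φ | ψ
---------
False | False | False
True | False | False
The columns φ and ψ agree on every row.

Yes, they are logically equivalent.


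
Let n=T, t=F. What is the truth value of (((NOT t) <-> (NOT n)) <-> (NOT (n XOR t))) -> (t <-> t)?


Substitute n=T, t=F:
NOT t = T
NOT n = F
(NOT t) <-> (NOT n) = T <-> F = F
n XOR t = T XOR F = T
NOT (n XOR t) = F
((NOT t) <-> (NOT n)) <-> (NOT (n XOR t)) = F <-> F = T
t <-> t = F <-> F = T
(((NOT t) <-> (NOT n)) <-> (NOT (n XOR t))) -> (t <-> t) = T -> T = T

T


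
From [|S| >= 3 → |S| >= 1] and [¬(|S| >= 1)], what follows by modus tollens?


Modus tollens: from (P → Q) and ¬Q, infer ¬P.
Q = '|S| >= 1' is denied; since P → Q, P must also fail.

Not (|S| >= 3).


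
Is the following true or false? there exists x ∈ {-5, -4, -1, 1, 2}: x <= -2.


Evaluate the predicate on each element: -5:T, -4:T, -1:F, 1:F, 2:F.
Witness x = -5 satisfies the predicate.

T


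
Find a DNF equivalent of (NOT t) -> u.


Step 1: Rewrite (¬t) → u as ¬(¬t) ∨ u.
Step 2: Eliminate any double negations (¬¬X = X).

t OR u


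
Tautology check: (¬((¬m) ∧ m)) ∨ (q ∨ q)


Build the truth table over {m, q}:
m | q | φ
---------
F | F | T
T | F | T
F | T | T
T | T | T
Every row evaluates to true.

Yes, it is a tautology.


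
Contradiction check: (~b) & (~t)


Truth table over {b, t}:
b | t | φ
---------
False | False | True
True | False | False
False | True | False
True | True | False
Satisfying assignment at row 1: b=False, t=False gives True.

No, it is not a contradiction.


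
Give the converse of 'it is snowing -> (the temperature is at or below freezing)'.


The converse of (P → Q) is (Q → P). It is not in general equivalent to the original.
Here P = 'it is snowing' and Q = '(the temperature is at or below freezing)'.

If (the temperature is at or below freezing), then it is snowing.


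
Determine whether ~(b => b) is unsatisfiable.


Truth table over {b}:
b | φ
-----
False | False
True | False
Every row is false.

Yes, it is a contradiction.


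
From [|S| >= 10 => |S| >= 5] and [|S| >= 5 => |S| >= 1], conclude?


Hypothetical syllogism: from (P → Q) and (Q → R), infer (P → R).
Chain the two implications through the shared middle term '|S| >= 5'.

|S| >= 10 => |S| >= 1


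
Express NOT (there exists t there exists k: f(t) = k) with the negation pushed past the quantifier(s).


Negation flips each quantifier (∀↔∃) and negates the inner predicate.
¬(there exists t there exists k: φ) = for all t for all k: ¬φ.

for all t for all k: NOT(f(t) = k)


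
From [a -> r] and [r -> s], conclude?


Hypothetical syllogism: from (P → Q) and (Q → R), infer (P → R).
Chain the two implications through the shared middle term 'r'.

a -> s


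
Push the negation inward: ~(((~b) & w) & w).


De Morgan: the negation of a conjunction is the disjunction of the negations.
Distribute ~ across &, flipping it to |, and negate each literal.

(b | (~w)) | (~w)


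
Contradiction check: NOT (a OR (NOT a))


Truth table over {a}:
a | φ
-----
F | F
T | F
Every row is false.

Yes, it is a contradiction.


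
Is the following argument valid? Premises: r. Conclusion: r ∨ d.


This matches the form of disjunction introduction: the conclusion follows in every model of the premises.

Valid.


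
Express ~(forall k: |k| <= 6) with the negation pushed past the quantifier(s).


¬(forall x: φ) = exists x: ¬φ, and ¬(exists x: φ) = forall x: ¬φ.
Apply to the universal statement.

exists k: ~(|k| <= 6)


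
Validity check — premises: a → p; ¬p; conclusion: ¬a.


This matches the form of modus tollens: the conclusion follows in every model of the premises.

Valid.


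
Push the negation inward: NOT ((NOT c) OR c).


De Morgan: the negation of a disjunction is the conjunction of the negations.
Distribute NOT across OR, flipping it to AND, and negate each literal.

c AND (NOT c)


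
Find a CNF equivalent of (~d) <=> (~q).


Step 1: Rewrite (¬d) ↔ (¬q) as ((¬d) → (¬q)) ∧ ((¬q) → (¬d)).
Step 2: Rewrite each implication as a disjunction.
Step 3: Eliminate any double negations (¬¬X = X).

(d | (~q)) & (q | (~d))


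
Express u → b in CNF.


Step 1: Rewrite u → b as ¬u ∨ b.

(¬u) ∨ b


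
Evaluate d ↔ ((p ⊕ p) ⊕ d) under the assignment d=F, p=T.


Substitute d=F, p=T:
p ⊕ p = T ⊕ T = F
(p ⊕ p) ⊕ d = F ⊕ F = F
d ↔ ((p ⊕ p) ⊕ d) = F ↔ F = T

T


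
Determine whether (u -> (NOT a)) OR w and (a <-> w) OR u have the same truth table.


Compare truth tables:
a | u | w | φ | ψ
-----------------
F | F | F | T | T
T | F | F | T | F
F | T | F | T | T
T | T | F | F | T
F | F | T | T | F
T | F | T | T | T
F | T | T | T | T
T | T | T | T | T
They differ at row 2 (a=T, u=F, w=F): φ=T but ψ=F.

No, they are not logically equivalent.


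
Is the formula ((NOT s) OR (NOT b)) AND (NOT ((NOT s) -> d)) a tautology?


Build the truth table over {b, d, s}:
b | d | s | φ
-------------
F | F | F | T
T | F | F | T
F | T | F | F
T | T | F | F
F | F | T | F
T | F | T | F
F | T | T | F
T | T | T | F
Counterexample at row 3: with b=F, d=T, s=F, the formula is F.

No, it is not a tautology.


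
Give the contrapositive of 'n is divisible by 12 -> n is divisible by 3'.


The contrapositive of (P → Q) is (¬Q → ¬P); it is logically equivalent to the original.
Here P = 'n is divisible by 12' and Q = 'n is divisible by 3'.

If not (n is divisible by 3), then not (n is divisible by 12).


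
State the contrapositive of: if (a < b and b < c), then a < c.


The contrapositive of (P → Q) is (¬Q → ¬P); it is logically equivalent to the original.
Here P = '(a < b and b < c)' and Q = 'a < c'.

If not (a < c), then not ((a < b and b < c)).


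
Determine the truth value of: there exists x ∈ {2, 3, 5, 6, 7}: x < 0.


Evaluate the predicate on each element: 2:F, 3:F, 5:F, 6:F, 7:F.
No element satisfies the predicate.

F


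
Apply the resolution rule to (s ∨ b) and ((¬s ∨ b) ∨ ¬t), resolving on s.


The clauses contain complementary literals s and ¬s.
Resolution eliminates this pair and disjoins the remaining literals (merging duplicates).

(b ∨ ¬t)


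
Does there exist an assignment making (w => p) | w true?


Search for a satisfying assignment over {p, w}.
Try p=False, w=False: the formula evaluates to True.
A satisfying assignment exists.

Satisfiable.


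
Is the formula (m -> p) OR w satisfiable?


Search for a satisfying assignment over {m, p, w}.
Try m=F, p=F, w=F: the formula evaluates to T.
A satisfying assignment exists.

Satisfiable.


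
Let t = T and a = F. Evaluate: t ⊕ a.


Exclusive or is true when exactly one operand is true.
Substitute: t=T, a=F.
T ⊕ F evaluates to T.

T


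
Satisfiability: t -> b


Search for a satisfying assignment over {b, t}.
Try b=F, t=F: the formula evaluates to T.
A satisfying assignment exists.

Satisfiable.


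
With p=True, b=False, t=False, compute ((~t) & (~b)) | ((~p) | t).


Substitute p=True, b=False, t=False:
~t = True
~b = True
(~t) & (~b) = True & True = True
~p = False
(~p) | t = False | False = False
((~t) & (~b)) | ((~p) | t) = True | False = True

True


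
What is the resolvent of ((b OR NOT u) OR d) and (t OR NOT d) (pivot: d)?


The clauses contain complementary literals d and NOTd.
Resolution eliminates this pair and disjoins the remaining literals (merging duplicates).

((b OR NOT u) OR t)


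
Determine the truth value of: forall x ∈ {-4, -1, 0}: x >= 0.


Evaluate the predicate on each element: -4:False, -1:False, 0:True.
Counterexample x = -4 fails the predicate.

False


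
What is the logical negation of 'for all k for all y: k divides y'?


Negation flips each quantifier (∀↔∃) and negates the inner predicate.
¬(for all k for all y: φ) = there exists k there exists y: ¬φ.

there exists k there exists y: NOT(k divides y)


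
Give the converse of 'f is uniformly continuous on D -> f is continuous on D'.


The converse of (P → Q) is (Q → P). It is not in general equivalent to the original.
Here P = 'f is uniformly continuous on D' and Q = 'f is continuous on D'.

If f is continuous on D, then f is uniformly continuous on D.


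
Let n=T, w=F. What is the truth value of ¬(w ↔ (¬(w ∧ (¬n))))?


Substitute n=T, w=F:
¬n = F
w ∧ (¬n) = F ∧ F = F
¬(w ∧ (¬n)) = T
w ↔ (¬(w ∧ (¬n))) = F ↔ T = F
¬(w ↔ (¬(w ∧ (¬n)))) = T

T


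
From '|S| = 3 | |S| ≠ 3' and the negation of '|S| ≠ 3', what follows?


Disjunctive syllogism: from (P ∨ Q) and ¬P, infer Q.
One disjunct, '|S| ≠ 3', is ruled out; the other must hold.

|S| = 3


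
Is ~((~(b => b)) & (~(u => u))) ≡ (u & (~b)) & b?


Compare truth tables:
b | u | φ | ψ
-------------
False | False | True | False
True | False | True | False
False | True | True | False
True | True | True | False
They differ at row 1 (b=False, u=False): φ=True but ψ=False.

No, they are not logically equivalent.


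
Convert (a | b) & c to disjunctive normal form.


Step 1: Distribute ∧ over ∨: (a ∨ b) ∧ c = (a ∧ c) ∨ (b ∧ c).

(a & c) | (b & c)


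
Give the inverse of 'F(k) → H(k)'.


The inverse of (P → Q) is (¬P → ¬Q). It is equivalent to the converse, not to the original.
Here P = 'F(k)' and Q = 'H(k)'.

If not (F(k)), then not (H(k)).


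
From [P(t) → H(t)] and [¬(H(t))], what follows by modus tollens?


Modus tollens: from (P → Q) and ¬Q, infer ¬P.
Q = 'H(t)' is denied; since P → Q, P must also fail.

Not (P(t)).


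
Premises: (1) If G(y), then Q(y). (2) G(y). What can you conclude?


Modus ponens: from (P → Q) and P, infer Q.
P = 'G(y)' is asserted, and P → Q holds, so Q follows.

Q(y).


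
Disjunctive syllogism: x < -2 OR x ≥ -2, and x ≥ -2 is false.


Disjunctive syllogism: from (P ∨ Q) and ¬P, infer Q.
One disjunct, 'x ≥ -2', is ruled out; the other must hold.

x < -2


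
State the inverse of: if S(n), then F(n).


The inverse of (P → Q) is (¬P → ¬Q). It is equivalent to the converse, not to the original.
Here P = 'S(n)' and Q = 'F(n)'.

If not (S(n)), then not (F(n)).


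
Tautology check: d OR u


Build the truth table over {d, u}:
d | u | φ
---------
F | F | F
T | F | T
F | T | T
T | T | T
Counterexample at row 1: with d=F, u=F, the formula is F.

No, it is not a tautology.


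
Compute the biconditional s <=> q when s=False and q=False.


Biconditional is true when both operands have the same truth value.
Substitute: s=False, q=False.
False <=> False evaluates to True.

True


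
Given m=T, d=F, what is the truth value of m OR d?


Disjunction is false only when both operands are false.
Substitute: m=T, d=F.
T OR F evaluates to T.

T


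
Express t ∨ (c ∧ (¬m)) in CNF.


Step 1: Distribute ∨ over ∧: t ∨ (c ∧ (¬m)) = (t ∨ c) ∧ (t ∨ (¬m)).

(t ∨ c) ∧ (t ∨ (¬m))


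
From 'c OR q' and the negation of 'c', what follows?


Disjunctive syllogism: from (P ∨ Q) and ¬P, infer Q.
One disjunct, 'c', is ruled out; the other must hold.

q


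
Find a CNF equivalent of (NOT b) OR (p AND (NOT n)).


Step 1: Distribute ∨ over ∧: (¬b) ∨ (p ∧ (¬n)) = ((¬b) ∨ p) ∧ ((¬b) ∨ (¬n)).

((NOT b) OR p) AND ((NOT b) OR (NOT n))


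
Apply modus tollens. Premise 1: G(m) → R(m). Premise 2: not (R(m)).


Modus tollens: from (P → Q) and ¬Q, infer ¬P.
Q = 'R(m)' is denied; since P → Q, P must also fail.

Not (G(m)).


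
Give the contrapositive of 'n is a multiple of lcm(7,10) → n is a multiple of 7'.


The contrapositive of (P → Q) is (¬Q → ¬P); it is logically equivalent to the original.
Here P = 'n is a multiple of lcm(7,10)' and Q = 'n is a multiple of 7'.

If not (n is a multiple of 7), then not (n is a multiple of lcm(7,10)).


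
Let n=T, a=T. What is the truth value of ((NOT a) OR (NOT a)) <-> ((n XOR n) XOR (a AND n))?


Substitute n=T, a=T:
NOT a = F
NOT a = F
(NOT a) OR (NOT a) = F OR F = F
n XOR n = T XOR T = F
a AND n = T AND T = T
(n XOR n) XOR (a AND n) = F XOR T = T
((NOT a) OR (NOT a)) <-> ((n XOR n) XOR (a AND n)) = F <-> T = F

F


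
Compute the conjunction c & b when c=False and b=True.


Conjunction is true only when both operands are true.
Substitute: c=False, b=True.
False & True evaluates to False.

False


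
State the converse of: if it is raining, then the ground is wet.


The converse of (P → Q) is (Q → P). It is not in general equivalent to the original.
Here P = 'it is raining' and Q = 'the ground is wet'.

If the ground is wet, then it is raining.


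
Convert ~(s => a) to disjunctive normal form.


Step 1: Rewrite implication then negate: ¬(¬s ∨ a) = s ∧ ¬a.

s & (~a)


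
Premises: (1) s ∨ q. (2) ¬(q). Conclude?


Disjunctive syllogism: from (P ∨ Q) and ¬P, infer Q.
One disjunct, 'q', is ruled out; the other must hold.

s


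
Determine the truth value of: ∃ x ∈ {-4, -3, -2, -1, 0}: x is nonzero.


Evaluate the predicate on each element: -4:T, -3:T, -2:T, -1:T, 0:F.
Witness x = -4 satisfies the predicate.

T


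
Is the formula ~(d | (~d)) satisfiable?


Check all 2 assignments over {d}:
d | φ
-----
False | False
True | False
No assignment makes the formula true.

Unsatisfiable.


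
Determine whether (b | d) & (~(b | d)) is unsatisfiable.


Truth table over {b, d}:
b | d | φ
---------
False | False | False
True | False | False
False | True | False
True | True | False
Every row is false.

Yes, it is a contradiction.


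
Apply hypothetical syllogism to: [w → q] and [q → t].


Hypothetical syllogism: from (P → Q) and (Q → R), infer (P → R).
Chain the two implications through the shared middle term 'q'.

w → t


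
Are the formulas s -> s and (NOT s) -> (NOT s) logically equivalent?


Compare truth tables:
s | φ | ψ
---------
F | T | T
T | T | T
The columns φ and ψ agree on every row.

Yes, they are logically equivalent.


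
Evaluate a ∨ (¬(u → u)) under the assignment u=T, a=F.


Substitute u=T, a=F:
u → u = T → T = T
¬(u → u) = F
a ∨ (¬(u → u)) = F ∨ F = F

F


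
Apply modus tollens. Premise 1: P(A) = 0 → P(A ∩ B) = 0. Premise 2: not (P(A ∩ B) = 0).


Modus tollens: from (P → Q) and ¬Q, infer ¬P.
Q = 'P(A ∩ B) = 0' is denied; since P → Q, P must also fail.

Not (P(A) = 0).


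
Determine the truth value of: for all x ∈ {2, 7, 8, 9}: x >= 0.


Evaluate the predicate on each element: 2:T, 7:T, 8:T, 9:T.
Every element satisfies the predicate.

T


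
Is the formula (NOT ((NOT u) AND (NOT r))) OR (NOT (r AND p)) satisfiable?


Search for a satisfying assignment over {p, r, u}.
Try p=F, r=F, u=F: the formula evaluates to T.
A satisfying assignment exists.

Satisfiable.


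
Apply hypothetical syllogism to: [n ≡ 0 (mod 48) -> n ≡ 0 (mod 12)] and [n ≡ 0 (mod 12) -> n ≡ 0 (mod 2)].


Hypothetical syllogism: from (P → Q) and (Q → R), infer (P → R).
Chain the two implications through the shared middle term 'n ≡ 0 (mod 12)'.

n ≡ 0 (mod 48) -> n ≡ 0 (mod 2)


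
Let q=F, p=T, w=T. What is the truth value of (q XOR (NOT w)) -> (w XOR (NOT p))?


Substitute q=F, p=T, w=T:
NOT w = F
q XOR (NOT w) = F XOR F = F
NOT p = F
w XOR (NOT p) = T XOR F = T
(q XOR (NOT w)) -> (w XOR (NOT p)) = F -> T = T

T


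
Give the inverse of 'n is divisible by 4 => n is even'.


The inverse of (P → Q) is (¬P → ¬Q). It is equivalent to the converse, not to the original.
Here P = 'n is divisible by 4' and Q = 'n is even'.

If not (n is divisible by 4), then not (n is even).


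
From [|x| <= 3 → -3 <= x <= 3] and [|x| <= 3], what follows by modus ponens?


Modus ponens: from (P → Q) and P, infer Q.
P = '|x| <= 3' is asserted, and P → Q holds, so Q follows.

-3 <= x <= 3.


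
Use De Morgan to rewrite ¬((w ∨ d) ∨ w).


De Morgan: the negation of a disjunction is the conjunction of the negations.
Distribute ¬ across ∨, flipping it to ∧, and negate each literal.

((¬w) ∧ (¬d)) ∧ (¬w)


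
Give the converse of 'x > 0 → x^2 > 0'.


The converse of (P → Q) is (Q → P). It is not in general equivalent to the original.
Here P = 'x > 0' and Q = 'x^2 > 0'.

If x^2 > 0, then x > 0.


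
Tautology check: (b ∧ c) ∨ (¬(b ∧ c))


Build the truth table over {b, c}:
b | c | φ
---------
F | F | T
T | F | T
F | T | T
T | T | T
Every row evaluates to true.

Yes, it is a tautology.


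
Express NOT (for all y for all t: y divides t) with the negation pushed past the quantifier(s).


Negation flips each quantifier (∀↔∃) and negates the inner predicate.
¬(for all y for all t: φ) = there exists y there exists t: ¬φ.

there exists y there exists t: NOT(y divides t)


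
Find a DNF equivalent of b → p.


Step 1: Rewrite b → p as ¬b ∨ p.

(¬b) ∨ p


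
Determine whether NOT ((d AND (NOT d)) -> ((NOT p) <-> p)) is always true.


Build the truth table over {d, p}:
d | p | φ
---------
F | F | F
T | F | F
F | T | F
T | T | F
Counterexample at row 1: with d=F, p=F, the formula is F.

No, it is not a tautology.


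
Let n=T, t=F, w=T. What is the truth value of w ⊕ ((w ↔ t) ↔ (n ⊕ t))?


Substitute n=T, t=F, w=T:
w ↔ t = T ↔ F = F
n ⊕ t = T ⊕ F = T
(w ↔ t) ↔ (n ⊕ t) = F ↔ T = F
w ⊕ ((w ↔ t) ↔ (n ⊕ t)) = T ⊕ F = T

T


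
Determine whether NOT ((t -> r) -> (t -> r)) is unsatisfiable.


Truth table over {r, t}:
r | t | φ
---------
F | F | F
T | F | F
F | T | F
T | T | F
Every row is false.

Yes, it is a contradiction.


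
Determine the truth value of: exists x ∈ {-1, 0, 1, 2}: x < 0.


Evaluate the predicate on each element: -1:True, 0:False, 1:False, 2:False.
Witness x = -1 satisfies the predicate.

True


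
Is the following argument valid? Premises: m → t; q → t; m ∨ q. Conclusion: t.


This matches the form of proof by cases: the conclusion follows in every model of the premises.

Valid.


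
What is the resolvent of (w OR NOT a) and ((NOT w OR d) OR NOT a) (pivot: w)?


The clauses contain complementary literals w and NOTw.
Resolution eliminates this pair and disjoins the remaining literals (merging duplicates).

(NOT a OR d)


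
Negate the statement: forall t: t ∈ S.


¬(forall x: φ) = exists x: ¬φ, and ¬(exists x: φ) = forall x: ¬φ.
Apply to the universal statement.

exists t: ~(t ∈ S)


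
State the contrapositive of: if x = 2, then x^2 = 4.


The contrapositive of (P → Q) is (¬Q → ¬P); it is logically equivalent to the original.
Here P = 'x = 2' and Q = 'x^2 = 4'.

If not (x^2 = 4), then not (x = 2).


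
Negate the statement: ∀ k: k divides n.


¬(∀ x: φ) = ∃ x: ¬φ, and ¬(∃ x: φ) = ∀ x: ¬φ.
Apply to the universal statement.

∃ k: ¬(k divides n)


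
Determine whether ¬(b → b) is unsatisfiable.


Truth table over {b}:
b | φ
-----
F | F
T | F
Every row is false.

Yes, it is a contradiction.


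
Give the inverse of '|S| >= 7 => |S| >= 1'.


The inverse of (P → Q) is (¬P → ¬Q). It is equivalent to the converse, not to the original.
Here P = '|S| >= 7' and Q = '|S| >= 1'.

If not (|S| >= 7), then not (|S| >= 1).


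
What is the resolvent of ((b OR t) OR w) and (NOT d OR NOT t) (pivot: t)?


The clauses contain complementary literals t and NOTt.
Resolution eliminates this pair and disjoins the remaining literals (merging duplicates).

((b OR w) OR NOT d)


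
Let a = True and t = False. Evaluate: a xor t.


Exclusive or is true when exactly one operand is true.
Substitute: a=True, t=False.
True xor False evaluates to True.

True


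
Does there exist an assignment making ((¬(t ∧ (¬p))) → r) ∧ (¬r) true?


Search for a satisfying assignment over {p, r, t}.
Try p=F, r=F, t=T: the formula evaluates to T.
A satisfying assignment exists.

Satisfiable.


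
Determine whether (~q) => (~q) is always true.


Build the truth table over {q}:
q | φ
-----
False | True
True | True
Every row evaluates to true.

Yes, it is a tautology.


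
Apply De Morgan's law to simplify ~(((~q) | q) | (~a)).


De Morgan: the negation of a disjunction is the conjunction of the negations.
Distribute ~ across |, flipping it to &, and negate each literal.

(q & (~q)) & a


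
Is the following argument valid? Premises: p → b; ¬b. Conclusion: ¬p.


This matches the form of modus tollens: the conclusion follows in every model of the premises.

Valid.


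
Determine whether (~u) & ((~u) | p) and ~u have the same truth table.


Compare truth tables:
p | u | φ | ψ
-------------
False | False | True | True
True | False | True | True
False | True | False | False
True | True | False | False
The columns φ and ψ agree on every row.

Yes, they are logically equivalent.


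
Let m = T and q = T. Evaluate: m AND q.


Conjunction is true only when both operands are true.
Substitute: m=T, q=T.
T AND T evaluates to T.

T


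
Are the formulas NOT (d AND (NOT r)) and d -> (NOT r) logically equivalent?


Compare truth tables:
d | r | φ | ψ
-------------
F | F | T | T
T | F | F | T
F | T | T | T
T | T | T | F
They differ at row 2 (d=T, r=F): φ=F but ψ=T.

No, they are not logically equivalent.


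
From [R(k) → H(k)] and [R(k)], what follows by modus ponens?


Modus ponens: from (P → Q) and P, infer Q.
P = 'R(k)' is asserted, and P → Q holds, so Q follows.

H(k).


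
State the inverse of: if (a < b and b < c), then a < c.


The inverse of (P → Q) is (¬P → ¬Q). It is equivalent to the converse, not to the original.
Here P = '(a < b and b < c)' and Q = 'a < c'.

If not ((a < b and b < c)), then not (a < c).


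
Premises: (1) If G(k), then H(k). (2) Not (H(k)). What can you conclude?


Modus tollens: from (P → Q) and ¬Q, infer ¬P.
Q = 'H(k)' is denied; since P → Q, P must also fail.

Not (G(k)).


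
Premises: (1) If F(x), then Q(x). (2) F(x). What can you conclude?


Modus ponens: from (P → Q) and P, infer Q.
P = 'F(x)' is asserted, and P → Q holds, so Q follows.

Q(x).


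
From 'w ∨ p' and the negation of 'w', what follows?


Disjunctive syllogism: from (P ∨ Q) and ¬P, infer Q.
One disjunct, 'w', is ruled out; the other must hold.

p


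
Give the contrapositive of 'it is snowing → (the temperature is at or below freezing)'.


The contrapositive of (P → Q) is (¬Q → ¬P); it is logically equivalent to the original.
Here P = 'it is snowing' and Q = '(the temperature is at or below freezing)'.

If not ((the temperature is at or below freezing)), then not (it is snowing).


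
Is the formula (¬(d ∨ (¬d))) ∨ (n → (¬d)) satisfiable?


Search for a satisfying assignment over {d, n}.
Try d=F, n=F: the formula evaluates to T.
A satisfying assignment exists.

Satisfiable.


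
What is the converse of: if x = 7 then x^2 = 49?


The converse of (P → Q) is (Q → P). It is not in general equivalent to the original.
Here P = 'x = 7' and Q = 'x^2 = 49'.

If x^2 = 49, then x = 7.


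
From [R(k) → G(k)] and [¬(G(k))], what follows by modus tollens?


Modus tollens: from (P → Q) and ¬Q, infer ¬P.
Q = 'G(k)' is denied; since P → Q, P must also fail.

Not (R(k)).


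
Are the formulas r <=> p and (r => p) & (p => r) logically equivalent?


Compare truth tables:
p | r | φ | ψ
-------------
False | False | True | True
True | False | False | False
False | True | False | False
True | True | True | True
The columns φ and ψ agree on every row.

Yes, they are logically equivalent.


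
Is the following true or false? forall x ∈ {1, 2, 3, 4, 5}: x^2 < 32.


Evaluate the predicate on each element: 1:True, 2:True, 3:True, 4:True, 5:True.
Every element satisfies the predicate.

True


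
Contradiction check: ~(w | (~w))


Truth table over {w}:
w | φ
-----
False | False
True | False
Every row is false.

Yes, it is a contradiction.


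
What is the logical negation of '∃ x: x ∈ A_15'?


¬(∀ x: φ) = ∃ x: ¬φ, and ¬(∃ x: φ) = ∀ x: ¬φ.
Apply to the existential statement.

∀ x: ¬(x ∈ A_15)


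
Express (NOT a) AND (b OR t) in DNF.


Step 1: Distribute ∧ over ∨: (¬a) ∧ (b ∨ t) = ((¬a) ∧ b) ∨ ((¬a) ∧ t).

((NOT a) AND b) OR ((NOT a) AND t)


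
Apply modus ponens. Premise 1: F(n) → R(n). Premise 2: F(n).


Modus ponens: from (P → Q) and P, infer Q.
P = 'F(n)' is asserted, and P → Q holds, so Q follows.

R(n).


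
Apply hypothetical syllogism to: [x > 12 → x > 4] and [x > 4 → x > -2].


Hypothetical syllogism: from (P → Q) and (Q → R), infer (P → R).
Chain the two implications through the shared middle term 'x > 4'.

x > 12 → x > -2


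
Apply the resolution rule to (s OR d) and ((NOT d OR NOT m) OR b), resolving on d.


The clauses contain complementary literals d and NOTd.
Resolution eliminates this pair and disjoins the remaining literals (merging duplicates).

((s OR NOT m) OR b)


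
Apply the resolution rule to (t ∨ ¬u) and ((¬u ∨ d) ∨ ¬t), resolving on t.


The clauses contain complementary literals t and ¬t.
Resolution eliminates this pair and disjoins the remaining literals (merging duplicates).

(¬u ∨ d)


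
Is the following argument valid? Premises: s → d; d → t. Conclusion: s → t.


This matches the form of hypothetical syllogism: the conclusion follows in every model of the premises.

Valid.


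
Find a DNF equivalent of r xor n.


Step 1: r ⊕ n is true exactly when they disagree: (r ∧ ¬n) ∨ (¬r ∧ n).

(r & (~n)) | ((~r) & n)


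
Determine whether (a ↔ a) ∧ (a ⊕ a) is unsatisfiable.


Truth table over {a}:
a | φ
-----
F | F
T | F
Every row is false.

Yes, it is a contradiction.


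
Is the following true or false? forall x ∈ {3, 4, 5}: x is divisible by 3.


Evaluate the predicate on each element: 3:True, 4:False, 5:False.
Counterexample x = 4 fails the predicate.

False


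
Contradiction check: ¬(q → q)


Truth table over {q}:
q | φ
-----
F | F
T | F
Every row is false.

Yes, it is a contradiction.


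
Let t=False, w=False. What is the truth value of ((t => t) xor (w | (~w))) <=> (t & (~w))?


Substitute t=False, w=False:
t => t = False => False = True
~w = True
w | (~w) = False | True = True
(t => t) xor (w | (~w)) = True xor True = False
~w = True
t & (~w) = False & True = False
((t => t) xor (w | (~w))) <=> (t & (~w)) = False <=> False = True

True


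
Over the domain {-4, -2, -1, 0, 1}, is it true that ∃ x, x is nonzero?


Evaluate the predicate on each element: -4:T, -2:T, -1:T, 0:F, 1:T.
Witness x = -4 satisfies the predicate.

T


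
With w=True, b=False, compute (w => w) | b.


Substitute w=True, b=False:
w => w = True => True = True
(w => w) | b = True | False = True

True


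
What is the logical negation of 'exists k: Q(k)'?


¬(forall x: φ) = exists x: ¬φ, and ¬(exists x: φ) = forall x: ¬φ.
Apply to the existential statement.

forall k: ~(Q(k))


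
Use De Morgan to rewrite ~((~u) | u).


De Morgan: the negation of a disjunction is the conjunction of the negations.
Distribute ~ across |, flipping it to &, and negate each literal.

u & (~u)


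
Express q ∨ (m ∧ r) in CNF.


Step 1: Distribute ∨ over ∧: q ∨ (m ∧ r) = (q ∨ m) ∧ (q ∨ r).

(q ∨ m) ∧ (q ∨ r)


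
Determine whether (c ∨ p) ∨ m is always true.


Build the truth table over {c, m, p}:
c | m | p | φ
-------------
F | F | F | F
T | F | F | T
F | T | F | T
T | T | F | T
F | F | T | T
T | F | T | T
F | T | T | T
T | T | T | T
Counterexample at row 1: with c=F, m=F, p=F, the formula is F.

No, it is not a tautology.


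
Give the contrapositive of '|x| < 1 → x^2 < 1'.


The contrapositive of (P → Q) is (¬Q → ¬P); it is logically equivalent to the original.
Here P = '|x| < 1' and Q = 'x^2 < 1'.

If not (x^2 < 1), then not (|x| < 1).


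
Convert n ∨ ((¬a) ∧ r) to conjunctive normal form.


Step 1: Distribute ∨ over ∧: n ∨ ((¬a) ∧ r) = (n ∨ (¬a)) ∧ (n ∨ r).

(n ∨ (¬a)) ∧ (n ∨ r)


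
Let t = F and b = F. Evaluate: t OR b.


Disjunction is false only when both operands are false.
Substitute: t=F, b=F.
F OR F evaluates to F.

F


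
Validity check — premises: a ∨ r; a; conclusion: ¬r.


This is affirming a disjunct (fallacy). There exist truth assignments where the premises are all true but the conclusion is false.

Invalid.


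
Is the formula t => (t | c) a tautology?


Build the truth table over {c, t}:
c | t | φ
---------
False | False | True
True | False | True
False | True | True
True | True | True
Every row evaluates to true.

Yes, it is a tautology.


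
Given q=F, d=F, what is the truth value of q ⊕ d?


Exclusive or is true when exactly one operand is true.
Substitute: q=F, d=F.
F ⊕ F evaluates to F.

F


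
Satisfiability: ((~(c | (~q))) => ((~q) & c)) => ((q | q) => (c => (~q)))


Search for a satisfying assignment over {c, q}.
Try c=False, q=False: the formula evaluates to True.
A satisfying assignment exists.

Satisfiable.


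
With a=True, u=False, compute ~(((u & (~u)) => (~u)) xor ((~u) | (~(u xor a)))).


Substitute a=True, u=False:
~u = True
u & (~u) = False & True = False
~u = True
(u & (~u)) => (~u) = False => True = True
~u = True
u xor a = False xor True = True
~(u xor a) = False
(~u) | (~(u xor a)) = True | False = True
((u & (~u)) => (~u)) xor ((~u) | (~(u xor a))) = True xor True = False
~(((u & (~u)) => (~u)) xor ((~u) | (~(u xor a)))) = True

True


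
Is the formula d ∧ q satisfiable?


Search for a satisfying assignment over {d, q}.
Try d=T, q=T: the formula evaluates to T.
A satisfying assignment exists.

Satisfiable.


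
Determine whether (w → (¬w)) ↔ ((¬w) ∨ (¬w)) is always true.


Build the truth table over {w}:
w | φ
-----
F | T
T | T
Every row evaluates to true.

Yes, it is a tautology.


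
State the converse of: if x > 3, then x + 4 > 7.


The converse of (P → Q) is (Q → P). It is not in general equivalent to the original.
Here P = 'x > 3' and Q = 'x + 4 > 7'.

If x + 4 > 7, then x > 3.


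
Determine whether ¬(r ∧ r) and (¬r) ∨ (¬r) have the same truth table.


Compare truth tables:
r | φ | ψ
---------
F | T | T
T | F | F
The columns φ and ψ agree on every row.

Yes, they are logically equivalent.


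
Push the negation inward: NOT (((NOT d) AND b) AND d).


De Morgan: the negation of a conjunction is the disjunction of the negations.
Distribute NOT across AND, flipping it to OR, and negate each literal.

(d OR (NOT b)) OR (NOT d)


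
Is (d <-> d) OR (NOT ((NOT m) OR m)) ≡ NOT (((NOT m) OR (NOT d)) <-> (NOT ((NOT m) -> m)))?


Compare truth tables:
d | m | φ | ψ
-------------
F | F | T | F
T | F | T | F
F | T | T | T
T | T | T | F
They differ at row 1 (d=F, m=F): φ=T but ψ=F.

No, they are not logically equivalent.


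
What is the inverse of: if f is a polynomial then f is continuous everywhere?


The inverse of (P → Q) is (¬P → ¬Q). It is equivalent to the converse, not to the original.
Here P = 'f is a polynomial' and Q = 'f is continuous everywhere'.

If not (f is a polynomial), then not (f is continuous everywhere).


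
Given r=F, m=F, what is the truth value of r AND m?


Conjunction is true only when both operands are true.
Substitute: r=F, m=F.
F AND F evaluates to F.

F


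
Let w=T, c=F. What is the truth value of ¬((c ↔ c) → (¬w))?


Substitute w=T, c=F:
c ↔ c = F ↔ F = T
¬w = F
(c ↔ c) → (¬w) = T → F = F
¬((c ↔ c) → (¬w)) = T

T


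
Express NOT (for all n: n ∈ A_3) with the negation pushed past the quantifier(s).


¬(for all x: φ) = there exists x: ¬φ, and ¬(there exists x: φ) = for all x: ¬φ.
Apply to the universal statement.

there exists n: NOT(n ∈ A_3)


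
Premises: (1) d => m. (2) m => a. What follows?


Hypothetical syllogism: from (P → Q) and (Q → R), infer (P → R).
Chain the two implications through the shared middle term 'm'.

d => a


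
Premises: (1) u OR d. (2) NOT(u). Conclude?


Disjunctive syllogism: from (P ∨ Q) and ¬P, infer Q.
One disjunct, 'u', is ruled out; the other must hold.

d


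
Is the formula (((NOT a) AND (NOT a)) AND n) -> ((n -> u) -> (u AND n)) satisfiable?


Search for a satisfying assignment over {a, n, u}.
Try a=F, n=F, u=F: the formula evaluates to T.
A satisfying assignment exists.

Satisfiable.
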